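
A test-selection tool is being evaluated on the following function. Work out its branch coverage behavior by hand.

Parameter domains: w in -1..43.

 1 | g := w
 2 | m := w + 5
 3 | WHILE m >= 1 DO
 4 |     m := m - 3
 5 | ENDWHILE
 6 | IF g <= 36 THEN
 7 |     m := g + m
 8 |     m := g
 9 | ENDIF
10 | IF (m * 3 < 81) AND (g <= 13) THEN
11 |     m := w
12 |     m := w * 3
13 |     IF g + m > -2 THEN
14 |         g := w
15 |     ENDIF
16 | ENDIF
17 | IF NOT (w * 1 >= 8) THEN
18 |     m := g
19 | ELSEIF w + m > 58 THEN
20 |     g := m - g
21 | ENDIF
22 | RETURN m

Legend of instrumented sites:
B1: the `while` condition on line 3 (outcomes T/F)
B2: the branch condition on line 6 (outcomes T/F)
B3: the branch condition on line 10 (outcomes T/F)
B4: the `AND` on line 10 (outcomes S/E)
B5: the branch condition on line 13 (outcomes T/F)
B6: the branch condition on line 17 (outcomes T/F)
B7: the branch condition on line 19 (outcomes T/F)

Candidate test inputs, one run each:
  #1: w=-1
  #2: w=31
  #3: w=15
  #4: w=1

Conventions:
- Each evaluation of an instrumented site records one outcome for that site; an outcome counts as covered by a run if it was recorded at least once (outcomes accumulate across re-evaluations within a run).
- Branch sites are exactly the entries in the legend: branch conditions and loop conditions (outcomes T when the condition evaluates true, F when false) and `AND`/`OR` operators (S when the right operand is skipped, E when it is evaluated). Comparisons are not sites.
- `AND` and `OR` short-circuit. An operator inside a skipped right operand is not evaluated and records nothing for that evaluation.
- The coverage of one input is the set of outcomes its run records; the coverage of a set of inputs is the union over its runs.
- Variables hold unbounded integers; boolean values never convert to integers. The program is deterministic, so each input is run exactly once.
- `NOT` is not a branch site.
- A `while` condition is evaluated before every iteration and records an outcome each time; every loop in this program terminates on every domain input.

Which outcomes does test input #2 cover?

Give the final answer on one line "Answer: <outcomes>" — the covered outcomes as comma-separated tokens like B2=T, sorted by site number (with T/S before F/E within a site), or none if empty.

Event log for input #2 (w=31):
  B1->T, B1->T, B1->T, B1->T, B1->T, B1->T, B1->T, B1->T, B1->T, B1->T
  B1->T, B1->T, B1->F, B2->T, B4->S, B3->F, B6->F, B7->T
collecting distinct outcomes: B1=T, B1=F, B2=T, B3=F, B4=S, B6=F, B7=T

Answer: B1=T, B1=F, B2=T, B3=F, B4=S, B6=F, B7=T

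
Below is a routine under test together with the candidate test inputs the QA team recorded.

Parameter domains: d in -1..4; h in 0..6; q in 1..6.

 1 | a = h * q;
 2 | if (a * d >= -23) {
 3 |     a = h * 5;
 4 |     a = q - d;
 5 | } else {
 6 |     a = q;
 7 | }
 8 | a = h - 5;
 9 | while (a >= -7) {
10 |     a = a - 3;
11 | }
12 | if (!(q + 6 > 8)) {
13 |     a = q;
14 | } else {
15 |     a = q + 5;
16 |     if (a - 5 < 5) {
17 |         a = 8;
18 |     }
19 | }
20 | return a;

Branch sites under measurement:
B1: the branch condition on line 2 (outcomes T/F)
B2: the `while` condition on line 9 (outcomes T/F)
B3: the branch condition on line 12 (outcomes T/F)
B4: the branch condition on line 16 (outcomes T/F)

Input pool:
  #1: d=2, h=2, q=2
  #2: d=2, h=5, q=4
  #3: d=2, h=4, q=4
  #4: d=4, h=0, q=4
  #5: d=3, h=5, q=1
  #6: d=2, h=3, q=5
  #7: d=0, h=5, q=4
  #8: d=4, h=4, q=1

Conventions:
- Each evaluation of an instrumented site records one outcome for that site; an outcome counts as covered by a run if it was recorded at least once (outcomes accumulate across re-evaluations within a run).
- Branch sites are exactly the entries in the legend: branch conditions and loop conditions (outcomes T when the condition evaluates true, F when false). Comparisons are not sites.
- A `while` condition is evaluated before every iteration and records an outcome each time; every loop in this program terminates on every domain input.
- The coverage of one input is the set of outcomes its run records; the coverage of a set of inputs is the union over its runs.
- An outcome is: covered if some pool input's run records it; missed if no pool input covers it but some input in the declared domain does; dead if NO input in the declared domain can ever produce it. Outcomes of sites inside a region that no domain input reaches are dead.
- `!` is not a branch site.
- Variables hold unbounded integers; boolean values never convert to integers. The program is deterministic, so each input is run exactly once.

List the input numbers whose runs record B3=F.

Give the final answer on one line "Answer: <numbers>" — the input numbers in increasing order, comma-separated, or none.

input #1 (d=2, h=2, q=2): does not record B3=F
input #2 (d=2, h=5, q=4): records B3=F
input #3 (d=2, h=4, q=4): records B3=F
input #4 (d=4, h=0, q=4): records B3=F
input #5 (d=3, h=5, q=1): does not record B3=F
input #6 (d=2, h=3, q=5): records B3=F
input #7 (d=0, h=5, q=4): records B3=F
input #8 (d=4, h=4, q=1): does not record B3=F

Answer: 2, 3, 4, 6, 7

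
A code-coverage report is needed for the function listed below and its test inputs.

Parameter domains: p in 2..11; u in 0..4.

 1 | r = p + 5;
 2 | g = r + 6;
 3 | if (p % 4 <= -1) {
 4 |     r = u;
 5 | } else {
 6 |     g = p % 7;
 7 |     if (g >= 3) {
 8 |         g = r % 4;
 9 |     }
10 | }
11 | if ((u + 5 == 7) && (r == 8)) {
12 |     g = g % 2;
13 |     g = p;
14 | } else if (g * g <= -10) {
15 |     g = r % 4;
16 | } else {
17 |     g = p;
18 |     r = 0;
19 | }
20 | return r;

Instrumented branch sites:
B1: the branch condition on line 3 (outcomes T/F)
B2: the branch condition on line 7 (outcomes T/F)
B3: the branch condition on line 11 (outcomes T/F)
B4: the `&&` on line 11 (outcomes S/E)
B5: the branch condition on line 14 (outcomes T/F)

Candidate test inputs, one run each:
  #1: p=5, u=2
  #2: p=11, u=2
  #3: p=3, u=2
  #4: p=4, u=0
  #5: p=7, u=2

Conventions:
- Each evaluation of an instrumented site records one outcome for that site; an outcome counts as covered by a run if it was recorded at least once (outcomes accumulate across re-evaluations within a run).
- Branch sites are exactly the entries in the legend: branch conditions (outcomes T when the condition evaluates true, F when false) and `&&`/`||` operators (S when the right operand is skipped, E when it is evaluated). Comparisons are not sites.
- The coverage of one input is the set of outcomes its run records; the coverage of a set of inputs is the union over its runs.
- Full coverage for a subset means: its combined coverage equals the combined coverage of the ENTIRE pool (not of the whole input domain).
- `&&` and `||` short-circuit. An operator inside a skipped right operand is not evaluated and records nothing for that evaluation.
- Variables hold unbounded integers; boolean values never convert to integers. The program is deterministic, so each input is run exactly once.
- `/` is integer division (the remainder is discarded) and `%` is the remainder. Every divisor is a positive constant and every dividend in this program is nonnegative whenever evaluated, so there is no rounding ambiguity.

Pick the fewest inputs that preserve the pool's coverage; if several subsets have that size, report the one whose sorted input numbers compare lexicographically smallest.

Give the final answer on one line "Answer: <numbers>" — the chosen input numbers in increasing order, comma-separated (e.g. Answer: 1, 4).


run #1 (p=5, u=2) runs B1->F, B2->T, B4->E, B3->F, B5->F; records B1=F, B2=T, B3=F, B4=E, B5=F
run #2 (p=11, u=2) runs B1->F, B2->T, B4->E, B3->F, B5->F; records B1=F, B2=T, B3=F, B4=E, B5=F
run #3 (p=3, u=2) runs B1->F, B2->T, B4->E, B3->T; records B1=F, B2=T, B3=T, B4=E
run #4 (p=4, u=0) runs B1->F, B2->T, B4->S, B3->F, B5->F; records B1=F, B2=T, B3=F, B4=S, B5=F
run #5 (p=7, u=2) runs B1->F, B2->F, B4->E, B3->F, B5->F; records B1=F, B2=F, B3=F, B4=E, B5=F
together the pool reaches 8 outcomes: B1=F, B2=T, B2=F, B3=T, B3=F, B4=S, B4=E, B5=F
every size-1 subset falls short of the 8 outcomes (best: 5/8)
every size-2 subset falls short of the 8 outcomes (best: 7/8)
the canonical winner is {3, 4, 5}: size 3, full 8-outcome coverage, earliest index list among size-3 covers
Answer: 3, 4, 5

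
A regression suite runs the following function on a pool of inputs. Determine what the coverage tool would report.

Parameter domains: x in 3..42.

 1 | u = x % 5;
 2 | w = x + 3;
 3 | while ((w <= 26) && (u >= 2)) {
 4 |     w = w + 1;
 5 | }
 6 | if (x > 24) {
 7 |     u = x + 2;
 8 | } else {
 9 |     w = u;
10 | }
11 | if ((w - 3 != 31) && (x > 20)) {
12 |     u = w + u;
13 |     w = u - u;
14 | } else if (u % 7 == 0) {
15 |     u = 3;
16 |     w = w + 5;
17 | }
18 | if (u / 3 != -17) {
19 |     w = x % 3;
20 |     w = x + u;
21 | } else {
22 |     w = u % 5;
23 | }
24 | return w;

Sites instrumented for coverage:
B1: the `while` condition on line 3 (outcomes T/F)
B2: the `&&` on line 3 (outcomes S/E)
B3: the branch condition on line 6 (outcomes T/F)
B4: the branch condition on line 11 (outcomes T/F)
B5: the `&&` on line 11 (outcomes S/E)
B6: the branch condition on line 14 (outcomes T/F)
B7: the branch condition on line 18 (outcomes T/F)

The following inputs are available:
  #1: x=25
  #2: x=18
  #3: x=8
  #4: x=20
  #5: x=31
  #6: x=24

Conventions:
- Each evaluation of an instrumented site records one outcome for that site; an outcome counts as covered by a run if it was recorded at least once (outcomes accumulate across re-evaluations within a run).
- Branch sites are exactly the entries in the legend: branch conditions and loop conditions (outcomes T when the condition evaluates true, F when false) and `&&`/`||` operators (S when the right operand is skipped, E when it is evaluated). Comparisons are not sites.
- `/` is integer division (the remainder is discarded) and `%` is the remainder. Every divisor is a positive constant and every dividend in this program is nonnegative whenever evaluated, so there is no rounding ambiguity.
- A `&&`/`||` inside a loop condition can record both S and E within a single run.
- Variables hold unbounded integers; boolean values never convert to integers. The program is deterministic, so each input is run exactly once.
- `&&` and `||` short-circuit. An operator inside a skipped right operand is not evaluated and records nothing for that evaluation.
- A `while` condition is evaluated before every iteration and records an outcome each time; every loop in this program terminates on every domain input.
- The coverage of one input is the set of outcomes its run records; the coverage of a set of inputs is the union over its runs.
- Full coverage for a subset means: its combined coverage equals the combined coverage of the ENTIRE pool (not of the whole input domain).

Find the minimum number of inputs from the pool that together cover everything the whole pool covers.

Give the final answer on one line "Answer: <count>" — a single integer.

#1 (x=25) -> covered: B1=F, B2=S, B3=T, B4=T, B5=E, B7=T
#2 (x=18) -> covered: B1=T, B1=F, B2=S, B2=E, B3=F, B4=F, B5=E, B6=F, B7=T
#3 (x=8) -> covered: B1=T, B1=F, B2=S, B2=E, B3=F, B4=F, B5=E, B6=F, B7=T
#4 (x=20) -> covered: B1=F, B2=E, B3=F, B4=F, B5=E, B6=T, B7=T
#5 (x=31) -> covered: B1=F, B2=S, B3=T, B4=F, B5=S, B6=F, B7=T
#6 (x=24) -> covered: B1=F, B2=S, B3=F, B4=T, B5=E, B7=T
the full pool covers 13 outcomes: B1=T, B1=F, B2=S, B2=E, B3=T, B3=F, B4=T, B4=F, B5=S, B5=E, B6=T, B6=F, B7=T
every size-1 subset falls short of the 13 outcomes (best: 9/13)
every size-2 subset falls short of the 13 outcomes (best: 11/13)
every size-3 subset falls short of the 13 outcomes (best: 12/13)
the canonical winner is {1, 2, 4, 5}: size 4, full 13-outcome coverage, earliest index list among size-4 covers

Answer: 4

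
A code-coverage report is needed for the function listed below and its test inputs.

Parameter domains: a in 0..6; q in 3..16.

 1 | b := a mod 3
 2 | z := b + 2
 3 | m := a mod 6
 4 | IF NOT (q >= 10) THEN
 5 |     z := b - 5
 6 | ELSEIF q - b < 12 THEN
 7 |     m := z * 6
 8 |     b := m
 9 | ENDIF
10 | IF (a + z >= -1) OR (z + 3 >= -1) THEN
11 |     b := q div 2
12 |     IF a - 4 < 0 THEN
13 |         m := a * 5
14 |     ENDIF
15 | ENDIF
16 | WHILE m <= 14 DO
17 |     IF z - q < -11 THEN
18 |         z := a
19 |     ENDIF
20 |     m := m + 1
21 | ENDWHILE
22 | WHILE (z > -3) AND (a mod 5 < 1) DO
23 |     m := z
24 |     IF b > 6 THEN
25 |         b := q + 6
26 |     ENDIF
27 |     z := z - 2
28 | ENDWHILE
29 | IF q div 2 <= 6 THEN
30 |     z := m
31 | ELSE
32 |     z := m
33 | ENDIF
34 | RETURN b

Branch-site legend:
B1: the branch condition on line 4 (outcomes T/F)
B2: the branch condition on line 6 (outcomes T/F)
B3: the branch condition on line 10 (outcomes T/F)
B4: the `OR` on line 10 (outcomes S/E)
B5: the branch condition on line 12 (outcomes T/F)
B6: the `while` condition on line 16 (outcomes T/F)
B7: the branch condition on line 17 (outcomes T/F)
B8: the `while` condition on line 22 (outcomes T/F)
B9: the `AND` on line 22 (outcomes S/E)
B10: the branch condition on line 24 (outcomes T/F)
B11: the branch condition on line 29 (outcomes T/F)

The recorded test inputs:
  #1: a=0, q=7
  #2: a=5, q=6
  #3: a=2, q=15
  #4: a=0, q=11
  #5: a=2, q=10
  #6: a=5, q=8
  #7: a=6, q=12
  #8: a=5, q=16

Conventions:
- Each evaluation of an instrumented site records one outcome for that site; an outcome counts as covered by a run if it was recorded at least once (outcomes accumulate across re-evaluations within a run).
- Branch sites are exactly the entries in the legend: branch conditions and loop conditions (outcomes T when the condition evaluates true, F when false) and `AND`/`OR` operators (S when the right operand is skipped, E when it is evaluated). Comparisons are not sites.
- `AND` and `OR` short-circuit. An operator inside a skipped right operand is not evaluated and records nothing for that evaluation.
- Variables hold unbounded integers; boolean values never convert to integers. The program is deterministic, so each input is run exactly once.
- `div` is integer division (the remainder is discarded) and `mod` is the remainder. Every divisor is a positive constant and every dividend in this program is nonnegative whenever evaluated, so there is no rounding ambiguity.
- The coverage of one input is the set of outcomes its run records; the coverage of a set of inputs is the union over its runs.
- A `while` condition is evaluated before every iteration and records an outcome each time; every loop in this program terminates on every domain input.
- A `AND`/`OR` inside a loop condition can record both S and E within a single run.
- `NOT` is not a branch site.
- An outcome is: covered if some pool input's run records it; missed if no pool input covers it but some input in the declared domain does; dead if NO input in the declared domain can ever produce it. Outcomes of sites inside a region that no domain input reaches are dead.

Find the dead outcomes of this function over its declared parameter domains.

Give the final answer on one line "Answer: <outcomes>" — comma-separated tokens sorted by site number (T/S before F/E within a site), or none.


checking every outcome against all 98 domain inputs:
  reachable outcomes have witnesses, e.g. B1=T (e.g. a=0, q=3), B1=F (e.g. a=0, q=10), B2=T (e.g. a=0, q=10), B2=F (e.g. a=0, q=12)
Answer: none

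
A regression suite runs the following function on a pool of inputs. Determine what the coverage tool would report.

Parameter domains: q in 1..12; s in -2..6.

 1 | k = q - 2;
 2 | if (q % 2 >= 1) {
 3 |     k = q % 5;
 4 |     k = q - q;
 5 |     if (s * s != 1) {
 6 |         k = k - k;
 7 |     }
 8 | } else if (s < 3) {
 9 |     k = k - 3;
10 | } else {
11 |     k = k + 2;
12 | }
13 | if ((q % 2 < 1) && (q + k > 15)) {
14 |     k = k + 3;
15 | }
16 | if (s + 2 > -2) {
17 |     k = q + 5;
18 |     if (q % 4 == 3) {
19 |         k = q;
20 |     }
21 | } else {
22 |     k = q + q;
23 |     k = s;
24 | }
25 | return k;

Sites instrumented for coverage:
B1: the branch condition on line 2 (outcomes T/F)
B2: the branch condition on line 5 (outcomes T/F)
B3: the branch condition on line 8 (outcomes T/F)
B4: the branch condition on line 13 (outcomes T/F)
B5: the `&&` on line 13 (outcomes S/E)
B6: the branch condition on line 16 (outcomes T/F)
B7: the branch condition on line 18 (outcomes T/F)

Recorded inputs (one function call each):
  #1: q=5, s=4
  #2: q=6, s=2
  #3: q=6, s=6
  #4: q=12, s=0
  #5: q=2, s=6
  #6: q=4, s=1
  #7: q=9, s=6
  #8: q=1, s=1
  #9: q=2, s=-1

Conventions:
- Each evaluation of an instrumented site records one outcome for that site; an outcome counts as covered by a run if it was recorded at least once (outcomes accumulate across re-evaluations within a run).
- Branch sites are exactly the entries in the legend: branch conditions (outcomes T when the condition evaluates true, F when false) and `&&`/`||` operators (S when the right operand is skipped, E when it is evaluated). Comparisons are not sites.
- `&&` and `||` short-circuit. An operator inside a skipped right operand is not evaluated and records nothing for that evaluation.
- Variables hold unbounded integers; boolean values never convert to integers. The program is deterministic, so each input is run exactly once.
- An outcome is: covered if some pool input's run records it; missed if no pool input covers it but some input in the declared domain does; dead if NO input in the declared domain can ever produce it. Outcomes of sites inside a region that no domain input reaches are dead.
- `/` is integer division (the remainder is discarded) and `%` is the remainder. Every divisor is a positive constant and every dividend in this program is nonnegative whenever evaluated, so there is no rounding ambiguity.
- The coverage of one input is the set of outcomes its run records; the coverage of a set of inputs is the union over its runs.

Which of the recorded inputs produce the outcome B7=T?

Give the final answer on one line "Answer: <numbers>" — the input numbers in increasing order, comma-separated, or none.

input #1 (q=5, s=4): does not produce B7=T
input #2 (q=6, s=2): does not produce B7=T
input #3 (q=6, s=6): does not produce B7=T
input #4 (q=12, s=0): does not produce B7=T
input #5 (q=2, s=6): does not produce B7=T
input #6 (q=4, s=1): does not produce B7=T
input #7 (q=9, s=6): does not produce B7=T
input #8 (q=1, s=1): does not produce B7=T
input #9 (q=2, s=-1): does not produce B7=T

Answer: none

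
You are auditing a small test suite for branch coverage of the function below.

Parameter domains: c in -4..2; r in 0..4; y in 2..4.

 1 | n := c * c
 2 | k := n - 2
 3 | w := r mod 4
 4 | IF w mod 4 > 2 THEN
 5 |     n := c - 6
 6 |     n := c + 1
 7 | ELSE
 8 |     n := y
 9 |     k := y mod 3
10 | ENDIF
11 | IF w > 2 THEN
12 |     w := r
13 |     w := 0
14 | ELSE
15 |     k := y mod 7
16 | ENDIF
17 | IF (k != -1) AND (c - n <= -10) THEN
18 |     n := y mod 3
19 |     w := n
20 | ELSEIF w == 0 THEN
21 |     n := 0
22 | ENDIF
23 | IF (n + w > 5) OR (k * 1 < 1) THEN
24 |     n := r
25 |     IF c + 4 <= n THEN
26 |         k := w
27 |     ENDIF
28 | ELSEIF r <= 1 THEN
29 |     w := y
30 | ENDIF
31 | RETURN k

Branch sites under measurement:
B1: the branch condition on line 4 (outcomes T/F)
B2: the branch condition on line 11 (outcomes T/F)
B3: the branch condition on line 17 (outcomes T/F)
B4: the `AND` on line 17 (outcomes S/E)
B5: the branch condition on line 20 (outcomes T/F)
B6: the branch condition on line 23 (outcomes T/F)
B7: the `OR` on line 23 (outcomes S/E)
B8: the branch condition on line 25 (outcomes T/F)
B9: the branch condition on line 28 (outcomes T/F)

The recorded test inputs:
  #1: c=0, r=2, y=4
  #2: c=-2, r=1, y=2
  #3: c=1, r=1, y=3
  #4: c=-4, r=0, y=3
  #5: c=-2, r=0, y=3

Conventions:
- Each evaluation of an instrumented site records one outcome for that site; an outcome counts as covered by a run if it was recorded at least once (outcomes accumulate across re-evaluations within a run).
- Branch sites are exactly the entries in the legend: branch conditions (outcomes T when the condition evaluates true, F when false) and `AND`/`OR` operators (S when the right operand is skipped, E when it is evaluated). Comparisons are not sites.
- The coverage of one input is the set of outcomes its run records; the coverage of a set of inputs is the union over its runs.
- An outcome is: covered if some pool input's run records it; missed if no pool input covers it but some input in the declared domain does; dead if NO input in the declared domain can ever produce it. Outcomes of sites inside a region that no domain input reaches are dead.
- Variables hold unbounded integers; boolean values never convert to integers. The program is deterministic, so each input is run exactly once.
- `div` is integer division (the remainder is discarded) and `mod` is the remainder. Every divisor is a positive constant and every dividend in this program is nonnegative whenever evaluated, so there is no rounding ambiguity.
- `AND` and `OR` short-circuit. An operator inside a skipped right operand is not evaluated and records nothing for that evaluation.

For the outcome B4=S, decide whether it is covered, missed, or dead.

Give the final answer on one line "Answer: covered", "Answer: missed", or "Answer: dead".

no pool input records B4=S
but domain input (c=-1, r=3, y=2) does record it -> reachable, so missed

Answer: missed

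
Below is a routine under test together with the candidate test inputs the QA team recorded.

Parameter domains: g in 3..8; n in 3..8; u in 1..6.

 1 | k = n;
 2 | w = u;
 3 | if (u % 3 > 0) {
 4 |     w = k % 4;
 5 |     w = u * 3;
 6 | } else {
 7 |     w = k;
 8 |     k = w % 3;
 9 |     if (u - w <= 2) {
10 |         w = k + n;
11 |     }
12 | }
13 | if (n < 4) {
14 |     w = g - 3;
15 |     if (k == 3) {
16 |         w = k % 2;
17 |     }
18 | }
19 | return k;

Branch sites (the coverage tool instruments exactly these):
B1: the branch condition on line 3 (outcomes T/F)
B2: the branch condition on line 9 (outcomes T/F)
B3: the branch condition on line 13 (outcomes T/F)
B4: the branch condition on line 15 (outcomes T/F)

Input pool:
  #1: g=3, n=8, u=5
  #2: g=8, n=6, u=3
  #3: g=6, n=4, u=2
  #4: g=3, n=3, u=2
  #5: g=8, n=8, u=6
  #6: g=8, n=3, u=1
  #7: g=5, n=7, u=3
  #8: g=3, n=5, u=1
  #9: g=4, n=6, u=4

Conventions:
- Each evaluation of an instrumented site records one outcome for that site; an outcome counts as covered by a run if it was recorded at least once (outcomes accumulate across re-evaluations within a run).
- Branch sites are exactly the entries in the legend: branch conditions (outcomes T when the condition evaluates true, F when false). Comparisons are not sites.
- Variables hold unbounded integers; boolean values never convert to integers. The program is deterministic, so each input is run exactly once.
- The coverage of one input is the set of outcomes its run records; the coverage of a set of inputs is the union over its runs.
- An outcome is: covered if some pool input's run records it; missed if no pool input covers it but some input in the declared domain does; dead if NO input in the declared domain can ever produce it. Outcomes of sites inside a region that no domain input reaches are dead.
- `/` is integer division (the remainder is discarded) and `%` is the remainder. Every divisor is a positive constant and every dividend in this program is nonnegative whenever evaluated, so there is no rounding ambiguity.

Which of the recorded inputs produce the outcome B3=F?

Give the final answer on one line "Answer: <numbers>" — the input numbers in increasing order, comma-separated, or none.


input #1 (g=3, n=8, u=5): hits B3=F
input #2 (g=8, n=6, u=3): hits B3=F
input #3 (g=6, n=4, u=2): hits B3=F
input #4 (g=3, n=3, u=2): never hits B3=F
input #5 (g=8, n=8, u=6): hits B3=F
input #6 (g=8, n=3, u=1): never hits B3=F
input #7 (g=5, n=7, u=3): hits B3=F
input #8 (g=3, n=5, u=1): hits B3=F
input #9 (g=4, n=6, u=4): hits B3=F
Answer: 1, 2, 3, 5, 7, 8, 9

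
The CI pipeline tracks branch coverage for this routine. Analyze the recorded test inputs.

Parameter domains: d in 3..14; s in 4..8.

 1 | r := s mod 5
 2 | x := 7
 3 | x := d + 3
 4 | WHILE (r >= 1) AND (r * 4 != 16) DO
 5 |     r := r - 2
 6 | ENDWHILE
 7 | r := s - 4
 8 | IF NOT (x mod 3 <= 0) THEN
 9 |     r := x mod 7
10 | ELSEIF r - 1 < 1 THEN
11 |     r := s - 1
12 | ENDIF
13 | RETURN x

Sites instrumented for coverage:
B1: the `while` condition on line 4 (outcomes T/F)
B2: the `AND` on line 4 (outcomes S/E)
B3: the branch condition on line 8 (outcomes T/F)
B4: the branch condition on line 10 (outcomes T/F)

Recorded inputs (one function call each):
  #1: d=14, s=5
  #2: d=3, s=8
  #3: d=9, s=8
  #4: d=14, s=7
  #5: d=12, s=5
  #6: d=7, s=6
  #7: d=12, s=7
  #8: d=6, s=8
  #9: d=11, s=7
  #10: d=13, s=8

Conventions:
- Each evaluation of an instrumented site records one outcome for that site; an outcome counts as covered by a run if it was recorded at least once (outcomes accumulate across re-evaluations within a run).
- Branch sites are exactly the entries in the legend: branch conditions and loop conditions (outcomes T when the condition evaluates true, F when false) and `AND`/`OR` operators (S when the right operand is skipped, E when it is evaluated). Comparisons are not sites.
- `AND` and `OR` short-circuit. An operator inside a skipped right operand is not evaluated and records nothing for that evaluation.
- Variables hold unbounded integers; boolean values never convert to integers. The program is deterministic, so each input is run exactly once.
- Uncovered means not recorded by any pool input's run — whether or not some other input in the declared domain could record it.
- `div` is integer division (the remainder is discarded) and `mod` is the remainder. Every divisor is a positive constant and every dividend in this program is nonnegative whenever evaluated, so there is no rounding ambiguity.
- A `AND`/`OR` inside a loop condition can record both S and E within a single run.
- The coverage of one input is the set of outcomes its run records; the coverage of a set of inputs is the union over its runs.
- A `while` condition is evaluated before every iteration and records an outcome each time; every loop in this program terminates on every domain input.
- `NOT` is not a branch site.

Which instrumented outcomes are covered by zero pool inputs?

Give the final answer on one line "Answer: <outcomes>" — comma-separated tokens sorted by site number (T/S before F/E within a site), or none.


input #1, d=14, s=5: outcomes B1=F, B2=S, B3=T
input #2, d=3, s=8: outcomes B1=T, B1=F, B2=S, B2=E, B3=F, B4=F
input #3, d=9, s=8: outcomes B1=T, B1=F, B2=S, B2=E, B3=F, B4=F
input #4, d=14, s=7: outcomes B1=T, B1=F, B2=S, B2=E, B3=T
input #5, d=12, s=5: outcomes B1=F, B2=S, B3=F, B4=T
input #6, d=7, s=6: outcomes B1=T, B1=F, B2=S, B2=E, B3=T
input #7, d=12, s=7: outcomes B1=T, B1=F, B2=S, B2=E, B3=F, B4=F
input #8, d=6, s=8: outcomes B1=T, B1=F, B2=S, B2=E, B3=F, B4=F
input #9, d=11, s=7: outcomes B1=T, B1=F, B2=S, B2=E, B3=T
input #10, d=13, s=8: outcomes B1=T, B1=F, B2=S, B2=E, B3=T
union over the pool: B1=T, B1=F, B2=S, B2=E, B3=T, B3=F, B4=T, B4=F
uncovered (0 of 8): none
Answer: none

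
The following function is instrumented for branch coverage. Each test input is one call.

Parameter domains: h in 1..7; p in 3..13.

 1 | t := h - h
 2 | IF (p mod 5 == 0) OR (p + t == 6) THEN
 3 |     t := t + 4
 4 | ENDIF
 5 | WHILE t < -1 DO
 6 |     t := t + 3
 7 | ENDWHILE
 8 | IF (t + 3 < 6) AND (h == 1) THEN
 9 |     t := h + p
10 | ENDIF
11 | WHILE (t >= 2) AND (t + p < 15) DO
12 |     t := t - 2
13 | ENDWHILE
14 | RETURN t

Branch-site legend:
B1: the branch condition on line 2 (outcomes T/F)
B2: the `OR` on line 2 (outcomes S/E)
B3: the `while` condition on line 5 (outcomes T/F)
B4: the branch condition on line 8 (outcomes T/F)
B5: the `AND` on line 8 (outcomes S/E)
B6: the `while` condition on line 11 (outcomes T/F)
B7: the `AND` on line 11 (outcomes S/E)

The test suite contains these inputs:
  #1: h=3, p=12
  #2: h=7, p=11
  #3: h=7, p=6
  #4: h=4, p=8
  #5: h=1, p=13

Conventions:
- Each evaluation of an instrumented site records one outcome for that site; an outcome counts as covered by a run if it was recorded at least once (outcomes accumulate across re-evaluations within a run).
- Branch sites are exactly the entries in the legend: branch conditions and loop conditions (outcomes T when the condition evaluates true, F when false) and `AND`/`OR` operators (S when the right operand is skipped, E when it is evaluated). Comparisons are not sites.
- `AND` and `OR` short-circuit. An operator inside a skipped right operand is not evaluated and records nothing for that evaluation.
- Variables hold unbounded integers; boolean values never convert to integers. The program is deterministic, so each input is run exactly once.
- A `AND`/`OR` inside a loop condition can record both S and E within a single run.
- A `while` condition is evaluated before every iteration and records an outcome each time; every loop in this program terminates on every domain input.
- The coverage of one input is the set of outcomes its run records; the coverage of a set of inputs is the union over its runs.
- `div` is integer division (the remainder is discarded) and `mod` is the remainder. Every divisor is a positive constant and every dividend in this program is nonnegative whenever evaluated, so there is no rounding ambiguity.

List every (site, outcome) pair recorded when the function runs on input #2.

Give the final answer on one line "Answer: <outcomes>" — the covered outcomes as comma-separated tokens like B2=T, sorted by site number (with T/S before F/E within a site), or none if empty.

Simulating input #2 (h=7, p=11) step by step:
  B2->E, B1->F, B3->F, B5->E, B4->F, B7->S, B6->F
distinct outcomes covered: B1=F, B2=E, B3=F, B4=F, B5=E, B6=F, B7=S

Answer: B1=F, B2=E, B3=F, B4=F, B5=E, B6=F, B7=S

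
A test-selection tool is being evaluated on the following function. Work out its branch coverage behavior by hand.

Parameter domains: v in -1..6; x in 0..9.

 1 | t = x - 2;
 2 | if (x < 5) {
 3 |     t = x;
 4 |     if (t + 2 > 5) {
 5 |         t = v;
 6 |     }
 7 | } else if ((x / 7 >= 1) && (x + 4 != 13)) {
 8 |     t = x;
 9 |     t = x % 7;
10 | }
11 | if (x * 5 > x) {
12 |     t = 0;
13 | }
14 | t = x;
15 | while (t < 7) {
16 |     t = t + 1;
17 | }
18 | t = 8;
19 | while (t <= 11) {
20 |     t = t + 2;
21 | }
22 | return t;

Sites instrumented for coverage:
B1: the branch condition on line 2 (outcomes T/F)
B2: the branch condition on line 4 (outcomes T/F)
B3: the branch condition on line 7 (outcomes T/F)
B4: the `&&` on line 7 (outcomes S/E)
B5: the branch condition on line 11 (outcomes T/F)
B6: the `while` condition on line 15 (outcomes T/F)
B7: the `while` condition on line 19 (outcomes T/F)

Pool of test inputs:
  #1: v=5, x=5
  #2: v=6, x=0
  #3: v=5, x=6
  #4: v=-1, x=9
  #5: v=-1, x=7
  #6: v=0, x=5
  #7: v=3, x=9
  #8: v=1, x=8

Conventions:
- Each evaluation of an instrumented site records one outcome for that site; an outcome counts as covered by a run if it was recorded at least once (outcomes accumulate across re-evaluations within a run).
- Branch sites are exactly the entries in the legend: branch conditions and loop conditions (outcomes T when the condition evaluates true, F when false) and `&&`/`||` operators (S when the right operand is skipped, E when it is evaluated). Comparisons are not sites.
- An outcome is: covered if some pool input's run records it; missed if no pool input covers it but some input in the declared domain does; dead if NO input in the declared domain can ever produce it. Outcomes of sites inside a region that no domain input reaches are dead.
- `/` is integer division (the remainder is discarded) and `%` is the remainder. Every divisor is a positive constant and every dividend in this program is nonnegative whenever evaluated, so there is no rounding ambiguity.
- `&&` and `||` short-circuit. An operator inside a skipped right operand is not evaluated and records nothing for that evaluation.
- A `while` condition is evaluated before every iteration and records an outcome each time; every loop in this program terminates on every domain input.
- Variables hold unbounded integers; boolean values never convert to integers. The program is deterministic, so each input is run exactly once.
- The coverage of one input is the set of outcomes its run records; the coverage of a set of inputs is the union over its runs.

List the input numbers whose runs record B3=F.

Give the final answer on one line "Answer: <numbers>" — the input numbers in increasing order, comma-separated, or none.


input #1 (v=5, x=5): produces B3=F
input #2 (v=6, x=0): does not produce B3=F
input #3 (v=5, x=6): produces B3=F
input #4 (v=-1, x=9): produces B3=F
input #5 (v=-1, x=7): does not produce B3=F
input #6 (v=0, x=5): produces B3=F
input #7 (v=3, x=9): produces B3=F
input #8 (v=1, x=8): does not produce B3=F
Answer: 1, 3, 4, 6, 7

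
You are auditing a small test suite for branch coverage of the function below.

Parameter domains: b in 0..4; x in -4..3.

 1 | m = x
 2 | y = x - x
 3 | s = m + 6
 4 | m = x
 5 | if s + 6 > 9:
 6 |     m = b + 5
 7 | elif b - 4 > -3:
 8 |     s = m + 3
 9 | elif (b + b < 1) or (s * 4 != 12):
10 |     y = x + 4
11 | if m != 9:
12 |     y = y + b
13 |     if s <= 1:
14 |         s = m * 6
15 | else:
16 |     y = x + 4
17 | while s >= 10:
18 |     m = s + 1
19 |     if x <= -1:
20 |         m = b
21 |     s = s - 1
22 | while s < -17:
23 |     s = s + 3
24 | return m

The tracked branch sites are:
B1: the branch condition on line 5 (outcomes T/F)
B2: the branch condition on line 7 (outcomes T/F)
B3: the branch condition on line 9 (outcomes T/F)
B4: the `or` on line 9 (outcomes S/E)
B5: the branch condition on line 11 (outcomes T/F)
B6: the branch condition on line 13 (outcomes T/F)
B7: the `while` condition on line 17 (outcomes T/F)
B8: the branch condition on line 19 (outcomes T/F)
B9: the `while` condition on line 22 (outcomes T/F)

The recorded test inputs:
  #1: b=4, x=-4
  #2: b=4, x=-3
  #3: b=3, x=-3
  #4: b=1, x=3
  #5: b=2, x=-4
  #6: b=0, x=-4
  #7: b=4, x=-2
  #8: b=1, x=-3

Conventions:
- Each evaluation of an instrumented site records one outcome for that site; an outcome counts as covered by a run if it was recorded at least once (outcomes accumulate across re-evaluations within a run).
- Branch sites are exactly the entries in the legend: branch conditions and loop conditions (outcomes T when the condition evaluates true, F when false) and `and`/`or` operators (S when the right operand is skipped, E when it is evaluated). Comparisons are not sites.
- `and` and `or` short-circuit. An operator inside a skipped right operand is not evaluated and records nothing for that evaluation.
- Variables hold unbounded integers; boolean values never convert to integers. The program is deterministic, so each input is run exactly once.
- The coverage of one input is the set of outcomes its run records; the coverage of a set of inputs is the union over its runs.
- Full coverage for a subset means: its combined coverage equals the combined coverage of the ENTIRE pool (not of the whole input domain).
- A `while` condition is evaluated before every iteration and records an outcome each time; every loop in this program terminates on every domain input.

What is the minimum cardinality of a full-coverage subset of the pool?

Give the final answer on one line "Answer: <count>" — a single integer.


run #1 (b=4, x=-4) runs B1->F, B2->T, B5->T, B6->T, B7->F, B9->T, B9->T, B9->T, B9->F; records B1=F, B2=T, B5=T, B6=T, B7=F, B9=T, B9=F
run #2 (b=4, x=-3) runs B1->F, B2->T, B5->T, B6->T, B7->F, B9->T, B9->F; records B1=F, B2=T, B5=T, B6=T, B7=F, B9=T, B9=F
run #3 (b=3, x=-3) runs B1->F, B2->T, B5->T, B6->T, B7->F, B9->T, B9->F; records B1=F, B2=T, B5=T, B6=T, B7=F, B9=T, B9=F
run #4 (b=1, x=3) runs B1->T, B5->T, B6->F, B7->F, B9->F; records B1=T, B5=T, B6=F, B7=F, B9=F
run #5 (b=2, x=-4) runs B1->F, B2->T, B5->T, B6->T, B7->F, B9->T, B9->T, B9->T, B9->F; records B1=F, B2=T, B5=T, B6=T, B7=F, B9=T, B9=F
run #6 (b=0, x=-4) runs B1->F, B2->F, B4->S, B3->T, B5->T, B6->F, B7->F, B9->F; records B1=F, B2=F, B3=T, B4=S, B5=T, B6=F, B7=F, B9=F
run #7 (b=4, x=-2) runs B1->T, B5->F, B7->F, B9->F; records B1=T, B5=F, B7=F, B9=F
run #8 (b=1, x=-3) runs B1->F, B2->F, B4->E, B3->F, B5->T, B6->F, B7->F, B9->F; records B1=F, B2=F, B3=F, B4=E, B5=T, B6=F, B7=F, B9=F
together the pool reaches 15 outcomes: B1=T, B1=F, B2=T, B2=F, B3=T, B3=F, B4=S, B4=E, B5=T, B5=F, B6=T, B6=F, B7=F, B9=T, B9=F
size 1 is not enough: best union over all size-1 subsets is 8/15
size 2 is not enough: best union over all size-2 subsets is 11/15
size 3 is not enough: best union over all size-3 subsets is 13/15
at size 4, {1, 6, 7, 8} reaches all 15 outcomes; every lexicographically earlier size-4 subset fails
Answer: 4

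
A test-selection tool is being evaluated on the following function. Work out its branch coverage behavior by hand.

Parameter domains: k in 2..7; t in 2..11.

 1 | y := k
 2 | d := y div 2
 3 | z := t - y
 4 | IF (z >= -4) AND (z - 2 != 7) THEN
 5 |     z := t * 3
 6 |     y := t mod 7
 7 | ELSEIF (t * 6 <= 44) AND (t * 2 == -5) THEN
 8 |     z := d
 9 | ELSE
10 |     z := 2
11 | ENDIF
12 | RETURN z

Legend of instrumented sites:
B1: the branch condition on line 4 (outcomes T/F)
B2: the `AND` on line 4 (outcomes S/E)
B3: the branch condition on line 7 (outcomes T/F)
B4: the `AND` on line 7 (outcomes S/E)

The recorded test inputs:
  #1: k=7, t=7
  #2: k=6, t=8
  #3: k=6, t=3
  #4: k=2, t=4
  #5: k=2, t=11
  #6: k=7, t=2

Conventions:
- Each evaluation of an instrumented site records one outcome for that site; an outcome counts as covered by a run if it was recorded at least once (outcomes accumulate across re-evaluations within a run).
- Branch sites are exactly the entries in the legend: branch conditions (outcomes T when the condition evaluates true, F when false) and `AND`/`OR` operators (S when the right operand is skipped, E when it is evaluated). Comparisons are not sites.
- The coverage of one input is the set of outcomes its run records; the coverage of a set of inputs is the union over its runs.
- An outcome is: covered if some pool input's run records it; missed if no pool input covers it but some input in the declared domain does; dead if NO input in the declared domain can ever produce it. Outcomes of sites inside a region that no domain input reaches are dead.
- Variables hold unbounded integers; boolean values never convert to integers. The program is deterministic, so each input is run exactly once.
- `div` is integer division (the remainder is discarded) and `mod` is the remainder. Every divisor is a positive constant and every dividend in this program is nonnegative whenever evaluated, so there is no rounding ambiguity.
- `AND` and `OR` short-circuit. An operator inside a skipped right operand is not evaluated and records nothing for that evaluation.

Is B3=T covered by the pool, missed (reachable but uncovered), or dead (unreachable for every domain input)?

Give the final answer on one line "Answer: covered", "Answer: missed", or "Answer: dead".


no pool input records B3=T
checking all 60 inputs in the declared domain: B3=T is never recorded -> dead
Answer: dead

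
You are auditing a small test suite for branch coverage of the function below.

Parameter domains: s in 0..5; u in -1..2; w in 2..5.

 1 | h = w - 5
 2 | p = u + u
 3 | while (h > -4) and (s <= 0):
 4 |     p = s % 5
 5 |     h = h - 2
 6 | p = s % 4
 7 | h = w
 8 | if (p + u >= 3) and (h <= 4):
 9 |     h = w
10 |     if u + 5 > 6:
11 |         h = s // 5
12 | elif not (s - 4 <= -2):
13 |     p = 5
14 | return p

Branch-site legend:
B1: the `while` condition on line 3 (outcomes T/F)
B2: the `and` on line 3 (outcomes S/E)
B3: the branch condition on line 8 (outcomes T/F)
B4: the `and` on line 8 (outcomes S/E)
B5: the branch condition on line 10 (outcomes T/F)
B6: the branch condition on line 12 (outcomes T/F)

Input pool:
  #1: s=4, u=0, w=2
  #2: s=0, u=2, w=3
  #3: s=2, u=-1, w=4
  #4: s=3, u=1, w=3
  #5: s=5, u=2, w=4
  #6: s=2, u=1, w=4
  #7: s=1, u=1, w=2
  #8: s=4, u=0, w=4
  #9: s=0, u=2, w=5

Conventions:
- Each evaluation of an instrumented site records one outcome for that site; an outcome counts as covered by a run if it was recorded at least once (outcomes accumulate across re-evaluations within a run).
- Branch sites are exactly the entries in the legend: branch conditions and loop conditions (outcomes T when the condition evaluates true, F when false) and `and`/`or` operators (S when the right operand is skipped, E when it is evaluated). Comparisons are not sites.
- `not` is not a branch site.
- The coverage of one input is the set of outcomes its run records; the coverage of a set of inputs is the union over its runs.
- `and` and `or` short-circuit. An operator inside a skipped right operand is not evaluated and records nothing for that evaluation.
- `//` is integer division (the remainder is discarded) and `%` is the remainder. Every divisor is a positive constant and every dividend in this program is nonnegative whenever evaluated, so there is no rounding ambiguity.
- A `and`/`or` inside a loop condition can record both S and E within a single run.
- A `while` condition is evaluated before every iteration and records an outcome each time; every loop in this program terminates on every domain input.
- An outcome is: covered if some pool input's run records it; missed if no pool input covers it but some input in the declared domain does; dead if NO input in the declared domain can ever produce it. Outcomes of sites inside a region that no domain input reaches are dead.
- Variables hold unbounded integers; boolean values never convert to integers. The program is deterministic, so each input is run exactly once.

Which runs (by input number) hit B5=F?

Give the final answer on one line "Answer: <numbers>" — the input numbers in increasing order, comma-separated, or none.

input #1 (s=4, u=0, w=2): never hits B5=F
input #2 (s=0, u=2, w=3): never hits B5=F
input #3 (s=2, u=-1, w=4): never hits B5=F
input #4 (s=3, u=1, w=3): hits B5=F
input #5 (s=5, u=2, w=4): never hits B5=F
input #6 (s=2, u=1, w=4): hits B5=F
input #7 (s=1, u=1, w=2): never hits B5=F
input #8 (s=4, u=0, w=4): never hits B5=F
input #9 (s=0, u=2, w=5): never hits B5=F

Answer: 4, 6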